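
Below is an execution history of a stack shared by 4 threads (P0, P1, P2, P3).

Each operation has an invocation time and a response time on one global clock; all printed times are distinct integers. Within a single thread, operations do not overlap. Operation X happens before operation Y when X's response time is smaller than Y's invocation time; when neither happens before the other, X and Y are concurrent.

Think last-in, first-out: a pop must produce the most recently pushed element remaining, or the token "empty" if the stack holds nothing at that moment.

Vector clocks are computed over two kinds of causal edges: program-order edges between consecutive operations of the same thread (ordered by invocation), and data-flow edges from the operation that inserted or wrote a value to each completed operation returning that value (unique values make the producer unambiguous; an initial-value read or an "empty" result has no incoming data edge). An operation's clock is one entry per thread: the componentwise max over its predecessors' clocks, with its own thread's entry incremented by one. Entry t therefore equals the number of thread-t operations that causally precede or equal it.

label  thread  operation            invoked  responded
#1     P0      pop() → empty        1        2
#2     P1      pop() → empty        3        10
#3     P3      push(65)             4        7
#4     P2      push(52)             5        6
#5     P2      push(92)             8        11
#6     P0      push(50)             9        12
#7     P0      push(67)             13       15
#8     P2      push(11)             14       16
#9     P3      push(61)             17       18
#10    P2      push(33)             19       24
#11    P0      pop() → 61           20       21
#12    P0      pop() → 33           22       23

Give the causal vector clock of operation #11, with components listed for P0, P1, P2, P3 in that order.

VC(#3, invoked at 4): no causal predecessors; +1 on P3 → (0, 0, 0, 1)
VC(#4, invoked at 5): no causal predecessors; +1 on P2 → (0, 0, 1, 0)
VC(#2, invoked at 3): no causal predecessors; +1 on P1 → (0, 1, 0, 0)
VC(#1, invoked at 1): no causal predecessors; +1 on P0 → (1, 0, 0, 0)
from VC(#3)=(0, 0, 0, 1), #9 (invoked 17) maxes components and bumps P3 → (0, 0, 0, 2)
from VC(#4)=(0, 0, 1, 0), #5 (invoked 8) maxes components and bumps P2 → (0, 0, 2, 0)
from VC(#1)=(1, 0, 0, 0), #6 (invoked 9) maxes components and bumps P0 → (2, 0, 0, 0)
from VC(#5)=(0, 0, 2, 0), #8 (invoked 14) maxes components and bumps P2 → (0, 0, 3, 0)
from VC(#6)=(2, 0, 0, 0), #7 (invoked 13) maxes components and bumps P0 → (3, 0, 0, 0)
from VC(#8)=(0, 0, 3, 0), #10 (invoked 19) maxes components and bumps P2 → (0, 0, 4, 0)
from VC(#7)=(3, 0, 0, 0), VC(#9)=(0, 0, 0, 2), #11 (invoked 20) maxes components and bumps P0 → (4, 0, 0, 2)
from VC(#10)=(0, 0, 4, 0), VC(#11)=(4, 0, 0, 2), #12 (invoked 22) maxes components and bumps P0 → (5, 0, 4, 2)
target: VC(#11) = (4, 0, 0, 2)

(4, 0, 0, 2)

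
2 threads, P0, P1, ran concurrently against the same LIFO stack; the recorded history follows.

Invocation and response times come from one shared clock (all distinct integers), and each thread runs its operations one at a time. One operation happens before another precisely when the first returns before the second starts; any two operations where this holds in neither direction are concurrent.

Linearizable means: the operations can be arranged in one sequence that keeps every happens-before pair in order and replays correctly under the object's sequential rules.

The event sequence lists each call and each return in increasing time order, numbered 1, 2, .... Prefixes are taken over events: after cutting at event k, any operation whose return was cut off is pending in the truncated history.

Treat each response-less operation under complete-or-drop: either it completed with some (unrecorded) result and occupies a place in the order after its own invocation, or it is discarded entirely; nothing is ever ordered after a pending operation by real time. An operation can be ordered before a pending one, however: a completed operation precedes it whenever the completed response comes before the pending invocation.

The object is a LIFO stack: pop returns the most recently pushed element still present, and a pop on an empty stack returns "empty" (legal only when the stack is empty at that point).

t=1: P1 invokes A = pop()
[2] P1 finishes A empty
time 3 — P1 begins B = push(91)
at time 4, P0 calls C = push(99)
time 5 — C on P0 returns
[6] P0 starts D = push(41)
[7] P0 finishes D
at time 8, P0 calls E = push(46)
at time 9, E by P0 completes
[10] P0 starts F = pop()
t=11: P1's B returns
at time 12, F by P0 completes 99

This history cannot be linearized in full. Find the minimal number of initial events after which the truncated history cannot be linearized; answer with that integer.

one valid order for events 1..11 is A, B, C, D, E:
1. A pop() → empty, leaving stack <>
2. B push(91), leaving stack <91>
3. C push(99), leaving stack <91,99>
4. D push(41), leaving stack <91,99,41>
5. E push(46), leaving stack <91,99,41,46>
include event 12 — F responding at 12 — and every candidate order breaks
sample order A, B, C, D, E, F stalls at step 6 — F pop() → 99 has no legal effect
sample order A, C, B, D, E, F stalls at step 6 — F pop() → 99 has no legal effect

12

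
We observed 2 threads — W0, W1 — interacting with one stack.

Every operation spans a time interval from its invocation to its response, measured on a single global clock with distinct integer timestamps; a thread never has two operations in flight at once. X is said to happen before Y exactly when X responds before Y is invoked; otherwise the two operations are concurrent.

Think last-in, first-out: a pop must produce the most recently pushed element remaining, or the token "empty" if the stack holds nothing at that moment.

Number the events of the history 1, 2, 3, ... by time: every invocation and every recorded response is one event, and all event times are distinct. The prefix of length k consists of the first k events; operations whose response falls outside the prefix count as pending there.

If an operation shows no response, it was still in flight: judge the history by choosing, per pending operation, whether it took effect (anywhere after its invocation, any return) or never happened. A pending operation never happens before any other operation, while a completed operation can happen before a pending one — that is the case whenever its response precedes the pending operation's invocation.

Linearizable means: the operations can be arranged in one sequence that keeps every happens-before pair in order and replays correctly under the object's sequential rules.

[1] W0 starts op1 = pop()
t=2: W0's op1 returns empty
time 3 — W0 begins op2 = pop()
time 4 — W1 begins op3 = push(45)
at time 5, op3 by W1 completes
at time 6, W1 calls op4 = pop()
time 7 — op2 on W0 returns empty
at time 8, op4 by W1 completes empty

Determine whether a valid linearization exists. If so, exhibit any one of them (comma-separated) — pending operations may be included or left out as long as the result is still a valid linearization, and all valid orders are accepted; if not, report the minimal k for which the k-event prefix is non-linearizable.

not linearizable — minimal violating prefix: 8 events

through event 7 a valid linearization exists; event 8 (op4 responding at time 8) ends that
checked exhaustively: 3 real-time-consistent orders of 4 completed operations, zero legal stack replays
take op1, op2, op3, op4: step 4 already fails, because op4 pop() → empty cannot occur there
take op1, op3, op2, op4: step 3 already fails, because op2 pop() → empty cannot occur there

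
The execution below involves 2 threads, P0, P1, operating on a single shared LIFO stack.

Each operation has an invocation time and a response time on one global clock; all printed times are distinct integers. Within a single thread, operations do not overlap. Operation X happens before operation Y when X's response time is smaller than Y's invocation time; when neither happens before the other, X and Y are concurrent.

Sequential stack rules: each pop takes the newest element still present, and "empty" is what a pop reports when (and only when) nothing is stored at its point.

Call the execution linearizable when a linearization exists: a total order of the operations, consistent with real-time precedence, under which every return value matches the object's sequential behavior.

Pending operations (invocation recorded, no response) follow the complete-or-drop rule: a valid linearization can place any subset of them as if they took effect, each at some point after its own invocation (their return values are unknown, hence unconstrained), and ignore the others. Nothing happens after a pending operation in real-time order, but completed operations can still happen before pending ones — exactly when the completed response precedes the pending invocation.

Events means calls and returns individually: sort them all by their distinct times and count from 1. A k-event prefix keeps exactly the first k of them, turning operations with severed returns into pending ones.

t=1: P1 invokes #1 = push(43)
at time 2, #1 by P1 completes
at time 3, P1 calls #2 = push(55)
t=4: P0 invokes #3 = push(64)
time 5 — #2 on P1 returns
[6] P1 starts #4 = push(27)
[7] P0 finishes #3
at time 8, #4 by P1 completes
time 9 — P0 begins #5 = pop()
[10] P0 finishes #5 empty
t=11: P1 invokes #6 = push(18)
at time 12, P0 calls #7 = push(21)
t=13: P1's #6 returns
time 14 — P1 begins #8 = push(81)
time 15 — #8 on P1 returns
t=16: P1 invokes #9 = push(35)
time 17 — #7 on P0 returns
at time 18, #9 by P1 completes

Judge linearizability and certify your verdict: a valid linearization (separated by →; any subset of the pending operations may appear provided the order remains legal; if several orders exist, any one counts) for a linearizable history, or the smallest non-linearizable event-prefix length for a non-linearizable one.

not linearizable — minimal violating prefix: 10 events

already the first 10 events (up to #5's response at time 10) admit no linearization; the first 9 still do
checked exhaustively: 3 real-time-consistent orders of 5 completed operations, zero legal LIFO stack replays
sample order #1, #2, #3, #4, #5 stalls at step 5 — #5 pop() → empty has no legal effect
sample order #1, #2, #4, #3, #5 stalls at step 5 — #5 pop() → empty has no legal effect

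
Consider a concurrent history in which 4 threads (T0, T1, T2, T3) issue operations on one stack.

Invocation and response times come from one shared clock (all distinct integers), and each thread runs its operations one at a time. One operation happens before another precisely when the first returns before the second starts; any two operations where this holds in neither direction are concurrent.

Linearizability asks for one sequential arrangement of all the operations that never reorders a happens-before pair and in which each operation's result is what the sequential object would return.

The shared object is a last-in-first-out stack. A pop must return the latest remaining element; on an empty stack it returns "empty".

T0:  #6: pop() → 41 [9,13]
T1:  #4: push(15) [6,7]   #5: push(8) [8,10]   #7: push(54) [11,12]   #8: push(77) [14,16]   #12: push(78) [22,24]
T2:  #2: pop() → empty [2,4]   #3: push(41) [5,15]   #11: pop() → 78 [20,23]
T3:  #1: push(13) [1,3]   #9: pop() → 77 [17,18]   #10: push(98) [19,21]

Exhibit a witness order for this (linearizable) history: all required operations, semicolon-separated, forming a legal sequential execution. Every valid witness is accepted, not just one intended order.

#2; #1; #4; #3; #6; #5; #7; #8; #9; #10; #12; #11

after step 1 (#2 pop() → empty): stack <>
after step 2 (#1 push(13)): stack <13>
after step 3 (#4 push(15)): stack <13,15>
after step 4 (#3 push(41)): stack <13,15,41>
after step 5 (#6 pop() → 41): stack <13,15>
after step 6 (#5 push(8)): stack <13,15,8>
after step 7 (#7 push(54)): stack <13,15,8,54>
after step 8 (#8 push(77)): stack <13,15,8,54,77>
after step 9 (#9 pop() → 77): stack <13,15,8,54>
after step 10 (#10 push(98)): stack <13,15,8,54,98>
after step 11 (#12 push(78)): stack <13,15,8,54,98,78>
after step 12 (#11 pop() → 78): stack <13,15,8,54,98>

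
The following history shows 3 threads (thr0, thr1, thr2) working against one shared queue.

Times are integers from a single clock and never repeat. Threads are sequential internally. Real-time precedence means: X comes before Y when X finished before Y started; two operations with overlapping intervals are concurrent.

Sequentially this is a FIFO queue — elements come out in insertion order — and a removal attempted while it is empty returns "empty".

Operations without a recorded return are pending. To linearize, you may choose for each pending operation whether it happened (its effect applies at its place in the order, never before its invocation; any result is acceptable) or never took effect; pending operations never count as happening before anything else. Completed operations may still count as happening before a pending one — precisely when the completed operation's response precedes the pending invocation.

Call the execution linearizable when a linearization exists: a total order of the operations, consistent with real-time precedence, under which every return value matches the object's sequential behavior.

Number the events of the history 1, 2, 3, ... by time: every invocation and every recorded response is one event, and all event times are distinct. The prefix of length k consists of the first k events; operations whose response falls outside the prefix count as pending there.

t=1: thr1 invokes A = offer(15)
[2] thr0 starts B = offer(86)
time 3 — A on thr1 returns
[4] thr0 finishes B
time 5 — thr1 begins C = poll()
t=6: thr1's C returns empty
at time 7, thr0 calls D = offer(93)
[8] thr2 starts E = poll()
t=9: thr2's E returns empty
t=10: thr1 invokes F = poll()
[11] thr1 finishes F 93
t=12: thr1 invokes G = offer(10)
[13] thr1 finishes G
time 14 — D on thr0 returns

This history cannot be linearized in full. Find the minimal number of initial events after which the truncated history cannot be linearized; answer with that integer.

events 1..5 are still linearizable — one witness is A, B:
step 1: A offer(15) — queue <15>
step 2: B offer(86) — queue <15,86>
adding event 6 (C responds at 6) leaves no legal real-time order
e.g. A, B, C: illegal at step 3, since C poll() → empty cannot apply there
e.g. B, A, C: illegal at step 3, since C poll() → empty cannot apply there

6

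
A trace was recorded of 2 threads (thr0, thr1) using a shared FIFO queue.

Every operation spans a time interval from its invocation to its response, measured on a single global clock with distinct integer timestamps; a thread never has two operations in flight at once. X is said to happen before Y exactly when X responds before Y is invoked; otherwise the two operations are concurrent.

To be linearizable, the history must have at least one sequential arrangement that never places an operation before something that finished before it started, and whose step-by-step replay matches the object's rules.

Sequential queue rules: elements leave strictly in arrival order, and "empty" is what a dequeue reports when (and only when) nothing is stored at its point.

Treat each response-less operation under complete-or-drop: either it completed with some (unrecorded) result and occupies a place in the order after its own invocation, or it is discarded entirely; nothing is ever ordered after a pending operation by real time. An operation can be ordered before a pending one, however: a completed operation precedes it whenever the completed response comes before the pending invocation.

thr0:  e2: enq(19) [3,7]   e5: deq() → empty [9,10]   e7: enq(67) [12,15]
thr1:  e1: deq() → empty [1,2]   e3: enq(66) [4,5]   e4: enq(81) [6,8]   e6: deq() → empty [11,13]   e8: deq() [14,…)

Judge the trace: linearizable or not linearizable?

not linearizable

cut after 9 events: linearizable; cut after 10 events (e5 responds, time 10): not linearizable
5 completed operations, 3 real-time-consistent orders — every FIFO queue replay fails
one such order, e1, e2, e3, e4, e5, breaks at step 5 where e5 deq() → empty is illegal
one such order, e1, e3, e2, e4, e5, breaks at step 5 where e5 deq() → empty is illegal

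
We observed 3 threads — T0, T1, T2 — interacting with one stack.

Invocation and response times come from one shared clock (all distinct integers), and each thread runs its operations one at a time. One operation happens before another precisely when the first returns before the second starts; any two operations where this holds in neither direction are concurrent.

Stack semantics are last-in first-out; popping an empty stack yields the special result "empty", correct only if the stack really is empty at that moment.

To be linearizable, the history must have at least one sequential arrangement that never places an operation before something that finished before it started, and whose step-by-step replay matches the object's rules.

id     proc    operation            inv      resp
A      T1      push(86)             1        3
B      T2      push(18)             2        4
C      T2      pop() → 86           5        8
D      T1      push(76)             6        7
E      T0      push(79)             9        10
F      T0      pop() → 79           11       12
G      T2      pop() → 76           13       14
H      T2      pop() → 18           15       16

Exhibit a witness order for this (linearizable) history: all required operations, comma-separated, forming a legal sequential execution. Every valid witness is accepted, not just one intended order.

step 1: B push(18) — stack <18>
step 2: A push(86) — stack <18,86>
step 3: C pop() → 86 — stack <18>
step 4: D push(76) — stack <18,76>
step 5: E push(79) — stack <18,76,79>
step 6: F pop() → 79 — stack <18,76>
step 7: G pop() → 76 — stack <18>
step 8: H pop() → 18 — stack <>

B, A, C, D, E, F, G, H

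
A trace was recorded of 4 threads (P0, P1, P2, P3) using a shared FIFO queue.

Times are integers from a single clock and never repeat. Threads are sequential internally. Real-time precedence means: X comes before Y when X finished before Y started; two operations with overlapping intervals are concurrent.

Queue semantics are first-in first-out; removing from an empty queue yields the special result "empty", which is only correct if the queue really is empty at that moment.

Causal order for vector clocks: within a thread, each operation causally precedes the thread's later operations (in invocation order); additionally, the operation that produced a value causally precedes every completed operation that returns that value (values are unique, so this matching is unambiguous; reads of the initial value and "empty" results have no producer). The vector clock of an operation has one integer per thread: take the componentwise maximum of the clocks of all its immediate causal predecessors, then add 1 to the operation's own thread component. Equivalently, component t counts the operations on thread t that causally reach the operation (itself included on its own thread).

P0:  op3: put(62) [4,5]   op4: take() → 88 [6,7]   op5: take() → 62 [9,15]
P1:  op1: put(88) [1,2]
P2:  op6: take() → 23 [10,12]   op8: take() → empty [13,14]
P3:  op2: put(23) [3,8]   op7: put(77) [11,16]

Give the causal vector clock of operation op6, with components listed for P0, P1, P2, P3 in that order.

(0, 0, 1, 1)

invoked at 3, op2 has no predecessors; its own P3 bump gives (0, 0, 0, 1)
invoked at 1, op1 has no predecessors; its own P1 bump gives (0, 1, 0, 0)
invoked at 4, op3 has no predecessors; its own P0 bump gives (1, 0, 0, 0)
VC(op7, invoked at 11): max of VC(op2)=(0, 0, 0, 1), then +1 on thread P3 → (0, 0, 0, 2)
VC(op6, invoked at 10): max of VC(op2)=(0, 0, 0, 1), then +1 on thread P2 → (0, 0, 1, 1)
VC(op8, invoked at 13): max of VC(op6)=(0, 0, 1, 1), then +1 on thread P2 → (0, 0, 2, 1)
VC(op4, invoked at 6): max of VC(op1)=(0, 1, 0, 0), VC(op3)=(1, 0, 0, 0), then +1 on thread P0 → (2, 1, 0, 0)
VC(op5, invoked at 9): max of VC(op3)=(1, 0, 0, 0), VC(op4)=(2, 1, 0, 0), then +1 on thread P0 → (3, 1, 0, 0)
target: VC(op6) = (0, 0, 1, 1)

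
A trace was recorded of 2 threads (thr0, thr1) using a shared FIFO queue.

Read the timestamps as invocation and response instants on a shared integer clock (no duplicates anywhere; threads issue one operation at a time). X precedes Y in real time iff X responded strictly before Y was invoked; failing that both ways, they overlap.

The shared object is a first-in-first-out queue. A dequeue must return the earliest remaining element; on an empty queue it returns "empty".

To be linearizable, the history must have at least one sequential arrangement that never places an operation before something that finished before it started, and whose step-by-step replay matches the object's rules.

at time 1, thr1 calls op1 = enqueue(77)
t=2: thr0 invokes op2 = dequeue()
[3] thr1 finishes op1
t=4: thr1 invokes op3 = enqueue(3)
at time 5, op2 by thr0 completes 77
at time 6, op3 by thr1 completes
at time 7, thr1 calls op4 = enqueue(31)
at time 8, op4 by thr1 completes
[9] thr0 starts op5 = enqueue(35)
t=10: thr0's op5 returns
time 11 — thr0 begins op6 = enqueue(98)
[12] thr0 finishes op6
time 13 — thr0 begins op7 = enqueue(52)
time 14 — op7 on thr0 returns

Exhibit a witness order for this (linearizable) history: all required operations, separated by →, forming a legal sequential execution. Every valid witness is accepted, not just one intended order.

op1 → op2 → op3 → op4 → op5 → op6 → op7

step 1: op1 enqueue(77) — queue <77>
step 2: op2 dequeue() → 77 — queue <>
step 3: op3 enqueue(3) — queue <3>
step 4: op4 enqueue(31) — queue <3,31>
step 5: op5 enqueue(35) — queue <3,31,35>
step 6: op6 enqueue(98) — queue <3,31,35,98>
step 7: op7 enqueue(52) — queue <3,31,35,98,52>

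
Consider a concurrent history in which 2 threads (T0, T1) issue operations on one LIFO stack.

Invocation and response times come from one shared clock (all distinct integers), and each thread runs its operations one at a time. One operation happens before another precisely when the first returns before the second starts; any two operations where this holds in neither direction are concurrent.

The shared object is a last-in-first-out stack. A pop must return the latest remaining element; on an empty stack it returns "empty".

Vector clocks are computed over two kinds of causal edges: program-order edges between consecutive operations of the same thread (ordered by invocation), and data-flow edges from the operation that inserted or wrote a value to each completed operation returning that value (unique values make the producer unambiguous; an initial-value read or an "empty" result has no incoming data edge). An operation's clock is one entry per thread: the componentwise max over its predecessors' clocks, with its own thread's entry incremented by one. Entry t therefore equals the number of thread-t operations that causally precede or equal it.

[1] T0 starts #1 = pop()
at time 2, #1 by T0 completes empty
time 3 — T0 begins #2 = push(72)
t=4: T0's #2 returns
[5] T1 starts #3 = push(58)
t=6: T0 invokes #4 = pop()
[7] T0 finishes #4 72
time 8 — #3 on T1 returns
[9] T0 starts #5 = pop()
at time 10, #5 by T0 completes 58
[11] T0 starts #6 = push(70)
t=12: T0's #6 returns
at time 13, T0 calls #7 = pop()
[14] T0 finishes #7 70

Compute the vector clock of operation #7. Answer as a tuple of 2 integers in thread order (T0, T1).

(6, 1)

no predecessors for #3 (invoked 5): T1 increments from zero → (0, 1)
no predecessors for #1 (invoked 1): T0 increments from zero → (1, 0)
#2, invoked 3, takes VC(#1)=(1, 0) under max, adds 1 for T0 → (2, 0)
#4, invoked 6, takes VC(#2)=(2, 0) under max, adds 1 for T0 → (3, 0)
#5, invoked 9, takes VC(#3)=(0, 1), VC(#4)=(3, 0) under max, adds 1 for T0 → (4, 1)
#6, invoked 11, takes VC(#5)=(4, 1) under max, adds 1 for T0 → (5, 1)
#7, invoked 13, takes VC(#6)=(5, 1) under max, adds 1 for T0 → (6, 1)
target: VC(#7) = (6, 1)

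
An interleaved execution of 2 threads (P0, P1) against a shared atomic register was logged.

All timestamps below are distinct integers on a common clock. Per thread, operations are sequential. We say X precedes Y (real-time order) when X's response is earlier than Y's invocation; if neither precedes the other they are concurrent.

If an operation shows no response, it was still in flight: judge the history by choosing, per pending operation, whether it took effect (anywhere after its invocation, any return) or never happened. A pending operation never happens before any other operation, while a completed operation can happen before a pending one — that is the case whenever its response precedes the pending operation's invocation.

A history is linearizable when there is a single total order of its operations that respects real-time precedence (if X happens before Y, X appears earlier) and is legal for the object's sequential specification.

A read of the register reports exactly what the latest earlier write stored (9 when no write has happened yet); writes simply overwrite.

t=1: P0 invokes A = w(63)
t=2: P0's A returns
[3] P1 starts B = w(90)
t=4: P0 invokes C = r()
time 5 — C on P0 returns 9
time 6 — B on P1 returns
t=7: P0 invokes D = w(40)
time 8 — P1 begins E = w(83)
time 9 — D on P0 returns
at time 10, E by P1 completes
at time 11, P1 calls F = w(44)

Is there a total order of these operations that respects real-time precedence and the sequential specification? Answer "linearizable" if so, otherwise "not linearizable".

through event 4 a valid linearization exists; event 5 (C responding at time 5) ends that
exhaustive check: the 2 completed atomic register ops admit one real-time order; illegal
include/drop combinations of the 1 pending operation (B) were all tried; none helps
e.g. A, C (pending dropped): illegal at step 2, since C r() → 9 cannot apply there

not linearizable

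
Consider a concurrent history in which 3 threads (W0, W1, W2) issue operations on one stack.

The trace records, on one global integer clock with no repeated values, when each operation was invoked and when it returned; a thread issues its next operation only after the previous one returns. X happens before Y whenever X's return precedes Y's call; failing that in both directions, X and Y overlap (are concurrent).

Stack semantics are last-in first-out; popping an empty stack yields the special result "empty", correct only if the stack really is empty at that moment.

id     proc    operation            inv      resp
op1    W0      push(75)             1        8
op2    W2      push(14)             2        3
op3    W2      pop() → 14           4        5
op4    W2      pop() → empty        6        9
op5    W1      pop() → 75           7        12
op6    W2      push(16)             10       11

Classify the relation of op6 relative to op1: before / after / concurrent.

op6 spans [10,11], op1 spans [1,8]
resp(op1)=8 < inv(op6)=10

after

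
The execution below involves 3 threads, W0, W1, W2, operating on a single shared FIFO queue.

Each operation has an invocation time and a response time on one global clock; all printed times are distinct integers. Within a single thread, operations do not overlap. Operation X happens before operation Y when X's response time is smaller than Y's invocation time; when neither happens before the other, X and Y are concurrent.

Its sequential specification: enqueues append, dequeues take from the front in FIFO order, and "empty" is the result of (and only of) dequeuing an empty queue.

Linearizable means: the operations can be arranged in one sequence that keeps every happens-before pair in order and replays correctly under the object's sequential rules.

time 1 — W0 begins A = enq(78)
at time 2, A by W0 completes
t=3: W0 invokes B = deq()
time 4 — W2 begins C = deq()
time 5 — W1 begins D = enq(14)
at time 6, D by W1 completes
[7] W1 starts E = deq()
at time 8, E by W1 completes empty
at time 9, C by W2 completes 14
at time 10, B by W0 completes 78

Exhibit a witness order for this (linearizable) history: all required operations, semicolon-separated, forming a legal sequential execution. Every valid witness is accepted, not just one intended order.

A; B; D; C; E

1. A enq(78), leaving queue <78>
2. B deq() → 78, leaving queue <>
3. D enq(14), leaving queue <14>
4. C deq() → 14, leaving queue <>
5. E deq() → empty, leaving queue <>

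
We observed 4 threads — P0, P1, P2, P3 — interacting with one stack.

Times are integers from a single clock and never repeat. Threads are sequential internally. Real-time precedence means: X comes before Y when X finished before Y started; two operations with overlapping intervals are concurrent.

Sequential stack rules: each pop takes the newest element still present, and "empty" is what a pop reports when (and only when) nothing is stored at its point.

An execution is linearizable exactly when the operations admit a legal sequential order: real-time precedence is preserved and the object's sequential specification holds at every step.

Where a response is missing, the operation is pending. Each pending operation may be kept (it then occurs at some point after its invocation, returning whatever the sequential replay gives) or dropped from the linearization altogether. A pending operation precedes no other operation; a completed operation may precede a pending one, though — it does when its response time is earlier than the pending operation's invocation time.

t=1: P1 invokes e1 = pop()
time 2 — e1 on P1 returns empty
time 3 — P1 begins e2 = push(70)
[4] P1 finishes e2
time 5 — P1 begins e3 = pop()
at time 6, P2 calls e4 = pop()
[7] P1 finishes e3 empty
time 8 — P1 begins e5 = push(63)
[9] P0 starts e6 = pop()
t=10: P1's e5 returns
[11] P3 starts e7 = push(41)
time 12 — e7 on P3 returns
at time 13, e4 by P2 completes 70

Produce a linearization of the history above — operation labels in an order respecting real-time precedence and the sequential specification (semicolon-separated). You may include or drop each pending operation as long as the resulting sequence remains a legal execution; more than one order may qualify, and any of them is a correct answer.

e1; e2; e4; e3; e5; e6; e7

after step 1 (e1 pop() → empty): stack <>
after step 2 (e2 push(70)): stack <70>
after step 3 (e4 pop() → 70): stack <>
after step 4 (e3 pop() → empty): stack <>
after step 5 (e5 push(63)): stack <63>
after step 6 (e6 pop() (pending, included)): stack <>
after step 7 (e7 push(41)): stack <41>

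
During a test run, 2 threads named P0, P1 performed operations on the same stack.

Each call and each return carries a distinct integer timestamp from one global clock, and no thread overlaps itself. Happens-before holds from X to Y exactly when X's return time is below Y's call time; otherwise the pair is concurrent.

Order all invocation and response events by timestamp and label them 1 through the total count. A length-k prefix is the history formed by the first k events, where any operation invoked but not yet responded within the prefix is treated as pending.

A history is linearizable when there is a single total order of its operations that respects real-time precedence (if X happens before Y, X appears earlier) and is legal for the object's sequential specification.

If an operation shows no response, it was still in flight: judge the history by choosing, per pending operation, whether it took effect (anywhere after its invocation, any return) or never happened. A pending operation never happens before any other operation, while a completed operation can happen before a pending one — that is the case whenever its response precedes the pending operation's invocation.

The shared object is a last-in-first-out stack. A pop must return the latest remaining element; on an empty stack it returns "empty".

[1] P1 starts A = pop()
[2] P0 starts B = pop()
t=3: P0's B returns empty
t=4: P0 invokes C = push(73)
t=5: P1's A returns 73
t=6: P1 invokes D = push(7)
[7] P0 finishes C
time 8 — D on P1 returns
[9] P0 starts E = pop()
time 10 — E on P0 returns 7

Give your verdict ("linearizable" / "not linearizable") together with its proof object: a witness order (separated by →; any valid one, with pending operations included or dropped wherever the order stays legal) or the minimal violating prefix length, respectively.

after step 1 (B pop() → empty): stack <>
after step 2 (C push(73)): stack <73>
after step 3 (A pop() → 73): stack <>
after step 4 (D push(7)): stack <7>
after step 5 (E pop() → 7): stack <>

linearizable — witness: B → C → A → D → E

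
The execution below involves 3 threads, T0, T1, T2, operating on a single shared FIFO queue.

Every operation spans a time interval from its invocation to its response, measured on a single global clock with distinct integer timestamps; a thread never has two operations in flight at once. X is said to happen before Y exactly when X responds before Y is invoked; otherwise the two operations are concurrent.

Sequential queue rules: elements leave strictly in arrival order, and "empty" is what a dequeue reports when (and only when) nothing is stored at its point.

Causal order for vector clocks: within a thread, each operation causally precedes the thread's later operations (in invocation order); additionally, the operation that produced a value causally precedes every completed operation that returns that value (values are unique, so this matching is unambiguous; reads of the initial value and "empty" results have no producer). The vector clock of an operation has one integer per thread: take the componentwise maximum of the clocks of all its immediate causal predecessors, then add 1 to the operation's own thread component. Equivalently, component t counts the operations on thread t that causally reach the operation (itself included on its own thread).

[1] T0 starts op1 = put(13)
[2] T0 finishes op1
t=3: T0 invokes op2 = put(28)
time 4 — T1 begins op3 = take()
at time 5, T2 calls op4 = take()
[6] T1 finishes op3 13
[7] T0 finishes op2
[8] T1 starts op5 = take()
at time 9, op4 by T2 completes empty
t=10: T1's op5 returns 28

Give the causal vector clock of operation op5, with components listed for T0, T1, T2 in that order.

(2, 2, 0)

op4 (invocation 5): nothing precedes it; T2's component alone gives (0, 0, 1)
op1 (invocation 1): nothing precedes it; T0's component alone gives (1, 0, 0)
VC(op3, invoked at 4): max of VC(op1)=(1, 0, 0), then +1 on thread T1 → (1, 1, 0)
VC(op2, invoked at 3): max of VC(op1)=(1, 0, 0), then +1 on thread T0 → (2, 0, 0)
VC(op5, invoked at 8): max of VC(op2)=(2, 0, 0), VC(op3)=(1, 1, 0), then +1 on thread T1 → (2, 2, 0)
target: VC(op5) = (2, 2, 0)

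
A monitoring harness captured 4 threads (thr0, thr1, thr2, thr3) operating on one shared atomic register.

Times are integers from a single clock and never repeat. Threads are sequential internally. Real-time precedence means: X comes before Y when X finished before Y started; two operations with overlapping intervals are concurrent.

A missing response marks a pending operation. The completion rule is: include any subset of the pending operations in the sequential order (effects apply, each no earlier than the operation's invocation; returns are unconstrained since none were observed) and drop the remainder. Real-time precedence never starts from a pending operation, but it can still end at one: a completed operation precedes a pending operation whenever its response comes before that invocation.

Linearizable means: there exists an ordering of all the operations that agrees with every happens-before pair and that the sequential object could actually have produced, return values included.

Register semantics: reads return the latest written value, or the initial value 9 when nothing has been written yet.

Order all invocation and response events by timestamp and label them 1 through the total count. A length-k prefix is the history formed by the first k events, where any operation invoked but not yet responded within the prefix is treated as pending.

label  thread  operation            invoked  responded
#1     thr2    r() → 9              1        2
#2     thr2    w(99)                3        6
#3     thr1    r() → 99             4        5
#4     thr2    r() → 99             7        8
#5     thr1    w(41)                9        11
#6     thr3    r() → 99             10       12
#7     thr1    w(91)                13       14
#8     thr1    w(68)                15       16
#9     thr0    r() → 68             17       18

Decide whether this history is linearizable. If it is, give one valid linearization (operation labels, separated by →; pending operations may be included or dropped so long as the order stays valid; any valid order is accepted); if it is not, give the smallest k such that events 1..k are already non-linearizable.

step 1: #1 r() → 9 — value 9
step 2: #2 w(99) — value 99
step 3: #3 r() → 99 — value 99
step 4: #4 r() → 99 — value 99
step 5: #6 r() → 99 — value 99
step 6: #5 w(41) — value 41
step 7: #7 w(91) — value 91
step 8: #8 w(68) — value 68
step 9: #9 r() → 68 — value 68

linearizable — witness: #1 → #2 → #3 → #4 → #6 → #5 → #7 → #8 → #9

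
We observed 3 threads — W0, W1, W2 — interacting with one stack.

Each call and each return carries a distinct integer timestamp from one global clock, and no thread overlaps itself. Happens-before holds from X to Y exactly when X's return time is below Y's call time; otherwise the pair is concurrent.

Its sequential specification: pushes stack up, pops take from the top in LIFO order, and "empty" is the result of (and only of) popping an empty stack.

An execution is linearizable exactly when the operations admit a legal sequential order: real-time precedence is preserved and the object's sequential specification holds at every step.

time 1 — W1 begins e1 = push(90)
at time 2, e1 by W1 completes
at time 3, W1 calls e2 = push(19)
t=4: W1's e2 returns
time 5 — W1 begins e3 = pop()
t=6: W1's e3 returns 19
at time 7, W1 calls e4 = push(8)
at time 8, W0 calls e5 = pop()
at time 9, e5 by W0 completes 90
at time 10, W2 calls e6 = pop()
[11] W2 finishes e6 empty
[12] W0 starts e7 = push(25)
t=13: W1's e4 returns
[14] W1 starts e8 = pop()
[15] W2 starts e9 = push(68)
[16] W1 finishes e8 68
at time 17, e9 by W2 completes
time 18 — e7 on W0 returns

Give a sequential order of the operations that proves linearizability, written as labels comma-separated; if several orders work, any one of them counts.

step 1: e1 push(90) — stack <90>
step 2: e2 push(19) — stack <90,19>
step 3: e3 pop() → 19 — stack <90>
step 4: e5 pop() → 90 — stack <>
step 5: e6 pop() → empty — stack <>
step 6: e4 push(8) — stack <8>
step 7: e7 push(25) — stack <8,25>
step 8: e9 push(68) — stack <8,25,68>
step 9: e8 pop() → 68 — stack <8,25>

e1, e2, e3, e5, e6, e4, e7, e9, e8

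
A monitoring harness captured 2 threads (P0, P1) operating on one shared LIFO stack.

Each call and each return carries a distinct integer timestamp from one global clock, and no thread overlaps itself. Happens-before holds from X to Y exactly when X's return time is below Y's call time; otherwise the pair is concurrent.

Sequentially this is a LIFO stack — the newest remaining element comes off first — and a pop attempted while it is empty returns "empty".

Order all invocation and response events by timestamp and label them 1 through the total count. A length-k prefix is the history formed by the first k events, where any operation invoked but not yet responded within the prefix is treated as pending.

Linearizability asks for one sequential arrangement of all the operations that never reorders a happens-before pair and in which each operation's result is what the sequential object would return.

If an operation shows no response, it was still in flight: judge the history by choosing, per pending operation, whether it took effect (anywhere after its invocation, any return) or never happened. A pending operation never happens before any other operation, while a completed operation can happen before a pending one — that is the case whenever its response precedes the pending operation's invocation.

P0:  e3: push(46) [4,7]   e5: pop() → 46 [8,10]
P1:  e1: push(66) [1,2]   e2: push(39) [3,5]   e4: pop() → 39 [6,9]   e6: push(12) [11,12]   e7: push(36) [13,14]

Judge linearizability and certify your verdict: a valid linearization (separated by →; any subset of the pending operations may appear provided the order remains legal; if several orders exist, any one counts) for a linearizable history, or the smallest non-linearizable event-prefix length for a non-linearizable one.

1. e1 push(66), leaving stack <66>
2. e2 push(39), leaving stack <66,39>
3. e3 push(46), leaving stack <66,39,46>
4. e5 pop() → 46, leaving stack <66,39>
5. e4 pop() → 39, leaving stack <66>
6. e6 push(12), leaving stack <66,12>
7. e7 push(36), leaving stack <66,12,36>

linearizable — witness: e1 → e2 → e3 → e5 → e4 → e6 → e7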